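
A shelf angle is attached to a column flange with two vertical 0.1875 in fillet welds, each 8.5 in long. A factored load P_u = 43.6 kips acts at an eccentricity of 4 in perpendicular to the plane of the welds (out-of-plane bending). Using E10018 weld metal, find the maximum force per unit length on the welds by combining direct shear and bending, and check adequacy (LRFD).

E100XX → F_EXX = 100 ksi.
L_w = 2 × 8.5 = 17 in; section modulus (unit throat) S = 2 × L²/6 = 24.08 in².
Direct shear f_v = P/L_w = 43.6/17 = 2.565 kip/in.
Moment M = P × e = 43.6 × 4 = 174.4 kip·in; bending f_b = M/S = 7.242 kip/in.
f_max = √(f_v² + f_b²) = √(2.565² + 7.242²) = 7.682 kip/in.
φr_n = 0.75 × 0.6 × 100 × (0.707 × 0.1875) = 5.965 kip/in → NOT adequate.

f_max ≈ 7.68 kip/in; NOT adequate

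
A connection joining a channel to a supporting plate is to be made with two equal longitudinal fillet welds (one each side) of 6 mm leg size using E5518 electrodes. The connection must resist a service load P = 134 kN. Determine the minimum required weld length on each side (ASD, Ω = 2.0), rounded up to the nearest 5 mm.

L = 100 mm on each side

E55XX → F_EXX = 550 MPa.
Throat t_e = 0.707 × 6 = 4.242 mm.
r_n/Ω = (0.6 × 550 × 4.242) / 2.0 = 699.9 N/mm = 0.6999 kN/mm.
L_req = P / (r_n/Ω) = 134 / 0.6999 = 191.4 mm total.
Per side: 191.4 / 2 = 95.72 mm.
Round up → use L = 100 mm on each side.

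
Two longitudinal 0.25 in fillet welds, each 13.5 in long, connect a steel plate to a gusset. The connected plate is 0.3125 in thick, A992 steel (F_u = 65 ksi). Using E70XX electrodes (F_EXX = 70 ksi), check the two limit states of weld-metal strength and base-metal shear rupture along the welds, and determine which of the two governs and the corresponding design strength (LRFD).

φR_n ≈ 150 kips (weld metal governs)

t_e = 0.707 × 0.25 = 0.1767 in; L = 27 in.
Weld metal: φR_n = 0.75 × 0.6 × 70 × 0.1767 × 27 = 150.3 kips.
Base metal (shear rupture): φR_n = 0.75 × 0.6 × 65 × 0.3125 × 27 = 246.8 kips.
Governing: weld metal.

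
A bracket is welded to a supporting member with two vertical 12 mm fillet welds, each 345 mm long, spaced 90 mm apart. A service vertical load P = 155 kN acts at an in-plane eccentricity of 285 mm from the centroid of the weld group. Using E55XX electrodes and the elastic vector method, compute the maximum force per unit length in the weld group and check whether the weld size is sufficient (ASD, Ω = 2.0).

E55XX → F_EXX = 550 MPa.
Total weld length L_w = 690 mm. Treat welds as unit-width lines.
Polar moment about centroid: J = 2[d³/12 + d(b/2)²] = 2[345³/12 + 345×45²] = 8241000 mm³.
Direct shear f_v = P/L_w = 155×10³ / 690 = 224.6 N/mm (vertical).
Torsion M = P·e = 155×10³ × 285 = 44175000 N·mm.
Critical point at (x, y) = (45, 172.5) from centroid. f_tx = M·y/J = 924.6 N/mm; f_ty = M·x/J = 241.2 N/mm.
Resultant f_max = √[f_tx² + (f_v + f_ty)²] = √[924.6² + (224.6 + 241.2)²] = 1035 N/mm.
Capacity per unit length: r_n/Ω = (1/2.0) × 0.6 × 550 × (0.707 × 12) = 1400 N/mm.
1035 ≤ 1400 → adequate.

f_max ≈ 1040 N/mm; adequate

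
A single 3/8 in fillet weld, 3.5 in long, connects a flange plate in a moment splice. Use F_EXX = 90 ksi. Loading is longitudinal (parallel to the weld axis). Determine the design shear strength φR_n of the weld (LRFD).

φR_n ≈ 37.6 kip

Effective throat t_e = 0.707 × 0.375 = 0.2651 in.
Total length L = 3.5 in; A_we = 0.2651 × 3.5 = 0.9279 in².
F_nw = 0.6 F_EXX = 0.6 × 90 = 54 ksi.
φR_n = 0.75 × 54 × 0.9279 = 37.58 kip.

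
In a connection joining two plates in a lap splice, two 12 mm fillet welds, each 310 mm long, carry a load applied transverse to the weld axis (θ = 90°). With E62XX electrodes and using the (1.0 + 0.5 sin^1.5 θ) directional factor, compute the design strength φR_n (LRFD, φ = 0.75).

E62XX → F_EXX = 620 MPa.
t_e = 0.707 × 12 = 8.484 mm; A_we = 8.484 × 620 = 5260 mm².
Directional factor: 1.0 + 0.5 sin^1.5(90°) = 1.5.
F_nw = 0.6 × 620 × 1.5 = 558 MPa.
φR_n = 0.75 × 558 × 5260 × 10⁻³ = 2201 kN.

φR_n ≈ 2200 kN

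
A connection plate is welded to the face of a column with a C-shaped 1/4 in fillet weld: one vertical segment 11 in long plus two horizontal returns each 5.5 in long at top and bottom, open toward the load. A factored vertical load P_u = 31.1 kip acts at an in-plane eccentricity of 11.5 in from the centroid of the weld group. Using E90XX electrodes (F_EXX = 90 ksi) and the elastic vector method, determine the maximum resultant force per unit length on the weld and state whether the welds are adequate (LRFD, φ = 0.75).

Total weld length L_w = 22 in. Treat welds as unit-width lines.
Centroid: x̄ = 2×5.5×2.75 / 22 = 1.375 in from the vertical weld.
Polar moment about centroid: J = I_x + I_y = [11³/12 + 2×5.5×5.5²] + [11×1.375² + 2(5.5³/12 + 5.5×1.375²)] = 513 in³.
Direct shear f_v = P/L_w = 31.1 / 22 = 1.414 kip/in (vertical).
Torsion M = P·e = 31.1 × 11.5 = 357.65 kip·in.
Critical point at (x, y) = (4.125, 5.5) from centroid. f_tx = M·y/J = 3.835 kip/in; f_ty = M·x/J = 2.876 kip/in.
Resultant f_max = √[f_tx² + (f_v + f_ty)²] = √[3.835² + (1.414 + 2.876)²] = 5.754 kip/in.
Capacity per unit length: φr_n = 0.75 × 0.6 × 90 × (0.707 × 0.25) = 7.158 kip/in.
5.754 ≤ 7.158 → adequate.

f_max ≈ 5.75 kip/in; adequate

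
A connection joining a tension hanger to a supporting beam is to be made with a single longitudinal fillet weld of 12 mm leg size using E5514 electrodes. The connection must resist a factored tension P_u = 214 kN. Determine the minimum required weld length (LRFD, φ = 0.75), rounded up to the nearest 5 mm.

E55XX → F_EXX = 550 MPa.
Throat t_e = 0.707 × 12 = 8.484 mm.
φr_n = 0.75 × 0.6 × 550 × 8.484 × 10⁻³ = 2.1 kN/mm.
L_req = P_u / φr_n = 214 / 2.1 = 101.9 mm total.
Round up → use L = 105 mm.

L = 105 mm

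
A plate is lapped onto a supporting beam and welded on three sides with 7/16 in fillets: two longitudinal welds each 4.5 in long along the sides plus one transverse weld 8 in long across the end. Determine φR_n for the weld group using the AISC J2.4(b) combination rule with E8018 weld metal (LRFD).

φR_n ≈ 219 kips

E80XX → F_EXX = 80 ksi.
t_e = 0.707 × 0.4375 = 0.3093 in.
R_nwl = 0.6 × 80 × 0.3093 × 9 = 133.6 kips (longitudinal, 2 welds).
R_nwt = 0.6 × 80 × 0.3093 × 8 = 118.8 kips (transverse, base value).
(i) R_nwl + R_nwt = 252.4 kips; (ii) 0.85 R_nwl + 1.5 R_nwt = 291.7 kips.
R_n = max = 291.7 kips [governs: (ii)]; φR_n = 218.8 kips.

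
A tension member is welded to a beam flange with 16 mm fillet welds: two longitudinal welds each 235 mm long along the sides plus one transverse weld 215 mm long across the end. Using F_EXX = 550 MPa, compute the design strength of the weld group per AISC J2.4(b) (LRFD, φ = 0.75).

φR_n ≈ 2020 kN

t_e = 0.707 × 16 = 11.31 mm.
R_nwl = 0.6 × 550 × 11.31 × 470 × 10⁻³ = 1754 kN (longitudinal, 2 welds).
R_nwt = 0.6 × 550 × 11.31 × 215 × 10⁻³ = 802.6 kN (transverse, base value).
(i) R_nwl + R_nwt = 2557 kN; (ii) 0.85 R_nwl + 1.5 R_nwt = 2695 kN.
R_n = max = 2695 kN [governs: (ii)]; φR_n = 2021 kN.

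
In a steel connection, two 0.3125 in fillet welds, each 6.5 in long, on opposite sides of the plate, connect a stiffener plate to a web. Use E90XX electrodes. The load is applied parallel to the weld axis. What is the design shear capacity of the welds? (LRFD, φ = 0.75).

φR_n ≈ 116 kips

E90XX → F_EXX = 90 ksi.
Effective throat t_e = 0.707 × 0.3125 = 0.2209 in.
Total length L = 13 in; A_we = 0.2209 × 13 = 2.872 in².
F_nw = 0.6 F_EXX = 0.6 × 90 = 54 ksi.
φR_n = 0.75 × 54 × 2.872 = 116.3 kips.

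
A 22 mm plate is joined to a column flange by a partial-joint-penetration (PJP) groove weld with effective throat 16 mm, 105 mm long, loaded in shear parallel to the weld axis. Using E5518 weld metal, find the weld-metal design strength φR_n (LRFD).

φR_n ≈ 416 kN

E55XX → F_EXX = 550 MPa.
Effective throat (given) t_e = 16 mm.
A_we = 16 × 105 = 1680 mm².
F_nw = 0.6 F_EXX = 330 MPa.
φR_n = 0.75 × 330 × 1680 × 10⁻³ = 415.8 kN.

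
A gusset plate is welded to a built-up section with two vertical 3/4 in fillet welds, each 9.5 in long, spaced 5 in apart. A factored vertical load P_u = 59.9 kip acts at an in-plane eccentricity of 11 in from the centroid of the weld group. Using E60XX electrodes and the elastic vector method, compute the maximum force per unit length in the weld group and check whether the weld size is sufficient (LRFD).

f_max ≈ 15.2 kip/in; NOT adequate

E60XX → F_EXX = 60 ksi.
Total weld length L_w = 19 in. Treat welds as unit-width lines.
Polar moment about centroid: J = 2[d³/12 + d(b/2)²] = 2[9.5³/12 + 9.5×2.5²] = 261.6 in³.
Direct shear f_v = P/L_w = 59.9 / 19 = 3.153 kip/in (vertical).
Torsion M = P·e = 59.9 × 11 = 658.9 kip·in.
Critical point at (x, y) = (2.5, 4.75) from centroid. f_tx = M·y/J = 11.96 kip/in; f_ty = M·x/J = 6.296 kip/in.
Resultant f_max = √[f_tx² + (f_v + f_ty)²] = √[11.96² + (3.153 + 6.296)²] = 15.24 kip/in.
Capacity per unit length: φr_n = 0.75 × 0.6 × 60 × (0.707 × 0.75) = 14.32 kip/in.
15.24 > 14.32 → NOT adequate.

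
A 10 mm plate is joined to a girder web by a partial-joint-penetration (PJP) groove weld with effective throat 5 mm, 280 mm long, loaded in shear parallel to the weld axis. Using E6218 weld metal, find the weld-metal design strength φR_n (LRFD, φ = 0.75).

E62XX → F_EXX = 620 MPa.
Effective throat (given) t_e = 5 mm.
A_we = 5 × 280 = 1400 mm².
F_nw = 0.6 F_EXX = 372 MPa.
φR_n = 0.75 × 372 × 1400 × 10⁻³ = 390.6 kN.

φR_n ≈ 391 kN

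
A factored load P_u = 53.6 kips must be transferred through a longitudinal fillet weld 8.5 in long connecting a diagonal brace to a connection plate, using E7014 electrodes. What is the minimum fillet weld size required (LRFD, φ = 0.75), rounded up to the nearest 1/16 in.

E70XX → F_EXX = 70 ksi.
Total weld length L = 8.5 in.
Required throat t_e = P_u / (φ × 0.6 F_EXX × L) = 53.6 / (0.75 × 0.6 × 70 × 8.5) = 0.2002 in.
Required leg w = t_e / 0.707 = 0.2831 in → use 5/16 in.

w = 5/16 in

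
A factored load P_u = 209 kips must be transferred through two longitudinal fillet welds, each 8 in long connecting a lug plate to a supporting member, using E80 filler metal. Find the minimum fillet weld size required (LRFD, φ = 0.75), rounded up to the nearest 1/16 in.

E80XX → F_EXX = 80 ksi.
Total weld length L = 16 in.
Required throat t_e = P_u / (φ × 0.6 F_EXX × L) = 209 / (0.75 × 0.6 × 80 × 16) = 0.3628 in.
Required leg w = t_e / 0.707 = 0.5132 in → use 9/16 in.

w = 9/16 in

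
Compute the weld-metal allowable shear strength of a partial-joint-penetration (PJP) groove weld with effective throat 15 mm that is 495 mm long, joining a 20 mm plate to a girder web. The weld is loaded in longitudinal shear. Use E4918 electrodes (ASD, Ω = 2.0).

R_n/Ω ≈ 1090 kN

E49XX → F_EXX = 490 MPa.
Effective throat (given) t_e = 15 mm.
A_we = 15 × 495 = 7425 mm².
F_nw = 0.6 F_EXX = 294 MPa.
R_n/Ω = (294 × 7425) / 2.0 × 10⁻³ = 1091 kN.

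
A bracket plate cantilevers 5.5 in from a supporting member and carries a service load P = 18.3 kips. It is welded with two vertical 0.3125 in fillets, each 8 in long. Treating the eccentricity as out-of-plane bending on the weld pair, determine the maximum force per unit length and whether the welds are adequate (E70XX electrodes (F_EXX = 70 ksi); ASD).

L_w = 2 × 8 = 16 in; section modulus (unit throat) S = 2 × L²/6 = 21.33 in².
Direct shear f_v = P/L_w = 18.3/16 = 1.144 kip/in.
Moment M = P × e = 18.3 × 5.5 = 100.65 kip·in; bending f_b = M/S = 4.718 kip/in.
f_max = √(f_v² + f_b²) = √(1.144² + 4.718²) = 4.855 kip/in.
r_n/Ω = (1/2.0) × 0.6 × 70 × (0.707 × 0.3125) = 4.64 kip/in → NOT adequate.

f_max ≈ 4.85 kip/in; NOT adequate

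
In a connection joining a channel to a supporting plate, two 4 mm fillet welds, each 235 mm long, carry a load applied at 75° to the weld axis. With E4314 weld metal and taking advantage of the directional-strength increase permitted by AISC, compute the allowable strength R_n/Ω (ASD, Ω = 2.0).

E43XX → F_EXX = 430 MPa.
t_e = 0.707 × 4 = 2.828 mm; A_we = 2.828 × 470 = 1329 mm².
Directional factor: 1.0 + 0.5 sin^1.5(75°) = 1.475.
F_nw = 0.6 × 430 × 1.475 = 380.5 MPa.
R_n/Ω = (380.5 × 1329) / 2.0 × 10⁻³ = 252.8 kN.

R_n/Ω ≈ 253 kN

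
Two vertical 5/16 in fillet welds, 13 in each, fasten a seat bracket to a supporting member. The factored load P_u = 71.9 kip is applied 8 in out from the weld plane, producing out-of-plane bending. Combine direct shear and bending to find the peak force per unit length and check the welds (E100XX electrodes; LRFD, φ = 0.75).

E100XX → F_EXX = 100 ksi.
L_w = 2 × 13 = 26 in; section modulus (unit throat) S = 2 × L²/6 = 56.33 in².
Direct shear f_v = P/L_w = 71.9/26 = 2.765 kip/in.
Moment M = P × e = 71.9 × 8 = 575.2 kip·in; bending f_b = M/S = 10.21 kip/in.
f_max = √(f_v² + f_b²) = √(2.765² + 10.21²) = 10.58 kip/in.
φr_n = 0.75 × 0.6 × 100 × (0.707 × 0.3125) = 9.942 kip/in → NOT adequate.

f_max ≈ 10.6 kip/in; NOT adequate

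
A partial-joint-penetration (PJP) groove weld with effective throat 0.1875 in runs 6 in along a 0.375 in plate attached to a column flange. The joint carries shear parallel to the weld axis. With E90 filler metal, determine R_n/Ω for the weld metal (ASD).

E90XX → F_EXX = 90 ksi.
Effective throat (given) t_e = 0.1875 in.
A_we = 0.1875 × 6 = 1.125 in².
F_nw = 0.6 F_EXX = 54 ksi.
R_n/Ω = (54 × 1.125) / 2.0 = 30.38 kips.

R_n/Ω ≈ 30.4 kips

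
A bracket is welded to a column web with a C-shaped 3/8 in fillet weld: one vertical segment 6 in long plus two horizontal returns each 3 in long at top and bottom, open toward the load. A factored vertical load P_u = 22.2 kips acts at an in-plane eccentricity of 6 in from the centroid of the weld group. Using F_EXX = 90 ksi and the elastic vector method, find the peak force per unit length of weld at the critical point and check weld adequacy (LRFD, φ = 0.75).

Total weld length L_w = 12 in. Treat welds as unit-width lines.
Centroid: x̄ = 2×3×1.5 / 12 = 0.75 in from the vertical weld.
Polar moment about centroid: J = I_x + I_y = [6³/12 + 2×3×3²] + [6×0.75² + 2(3³/12 + 3×0.75²)] = 83.25 in³.
Direct shear f_v = P/L_w = 22.2 / 12 = 1.85 kip/in (vertical).
Torsion M = P·e = 22.2 × 6 = 133.2 kip·in.
Critical point at (x, y) = (2.25, 3) from centroid. f_tx = M·y/J = 4.8 kip/in; f_ty = M·x/J = 3.6 kip/in.
Resultant f_max = √[f_tx² + (f_v + f_ty)²] = √[4.8² + (1.85 + 3.6)²] = 7.262 kip/in.
Capacity per unit length: φr_n = 0.75 × 0.6 × 90 × (0.707 × 0.375) = 10.74 kip/in.
7.262 ≤ 10.74 → adequate.

f_max ≈ 7.26 kip/in; adequate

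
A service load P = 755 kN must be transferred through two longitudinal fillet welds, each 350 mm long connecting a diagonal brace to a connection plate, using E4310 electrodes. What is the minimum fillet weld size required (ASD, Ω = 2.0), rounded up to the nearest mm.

E43XX → F_EXX = 430 MPa.
Total weld length L = 700 mm.
Required throat t_e = P × Ω / (0.6 F_EXX × L) = 755 × 2.0 / (0.6 × 430 × 700 × 10⁻³) = 8.361 mm.
Required leg w = t_e / 0.707 = 11.83 mm → use 12 mm.

w = 12 mm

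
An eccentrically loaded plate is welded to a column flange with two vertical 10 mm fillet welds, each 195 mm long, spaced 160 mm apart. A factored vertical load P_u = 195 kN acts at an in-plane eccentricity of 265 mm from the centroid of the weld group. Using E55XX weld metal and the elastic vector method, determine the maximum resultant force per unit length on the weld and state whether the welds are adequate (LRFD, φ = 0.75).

E55XX → F_EXX = 550 MPa.
Total weld length L_w = 390 mm. Treat welds as unit-width lines.
Polar moment about centroid: J = 2[d³/12 + d(b/2)²] = 2[195³/12 + 195×80²] = 3732000 mm³.
Direct shear f_v = P/L_w = 195×10³ / 390 = 500 N/mm (vertical).
Torsion M = P·e = 195×10³ × 265 = 51675000 N·mm.
Critical point at (x, y) = (80, 97.5) from centroid. f_tx = M·y/J = 1350 N/mm; f_ty = M·x/J = 1108 N/mm.
Resultant f_max = √[f_tx² + (f_v + f_ty)²] = √[1350² + (500 + 1108)²] = 2099 N/mm.
Capacity per unit length: φr_n = 0.75 × 0.6 × 550 × (0.707 × 10) = 1750 N/mm.
2099 > 1750 → NOT adequate.

f_max ≈ 2100 N/mm; NOT adequate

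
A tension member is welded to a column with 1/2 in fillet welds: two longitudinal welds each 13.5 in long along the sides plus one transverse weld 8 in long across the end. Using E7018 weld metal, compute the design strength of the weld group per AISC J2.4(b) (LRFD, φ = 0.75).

φR_n ≈ 390 kips

E70XX → F_EXX = 70 ksi.
t_e = 0.707 × 0.5 = 0.3535 in.
R_nwl = 0.6 × 70 × 0.3535 × 27 = 400.9 kips (longitudinal, 2 welds).
R_nwt = 0.6 × 70 × 0.3535 × 8 = 118.8 kips (transverse, base value).
(i) R_nwl + R_nwt = 519.6 kips; (ii) 0.85 R_nwl + 1.5 R_nwt = 518.9 kips.
R_n = max = 519.6 kips [governs: (i)]; φR_n = 389.7 kips.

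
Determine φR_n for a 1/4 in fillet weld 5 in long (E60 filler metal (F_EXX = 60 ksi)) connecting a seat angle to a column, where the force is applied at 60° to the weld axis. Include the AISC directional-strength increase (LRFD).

φR_n ≈ 33.5 kip

t_e = 0.707 × 0.25 = 0.1767 in; A_we = 0.1767 × 5 = 0.8837 in².
Directional factor: 1.0 + 0.5 sin^1.5(60°) = 1.403.
F_nw = 0.6 × 60 × 1.403 = 50.51 ksi.
φR_n = 0.75 × 50.51 × 0.8837 = 33.48 kip.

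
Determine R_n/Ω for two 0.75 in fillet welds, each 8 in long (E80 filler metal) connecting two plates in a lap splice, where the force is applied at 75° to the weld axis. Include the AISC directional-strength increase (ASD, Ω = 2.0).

E80XX → F_EXX = 80 ksi.
t_e = 0.707 × 0.75 = 0.5302 in; A_we = 0.5302 × 16 = 8.484 in².
Directional factor: 1.0 + 0.5 sin^1.5(75°) = 1.475.
F_nw = 0.6 × 80 × 1.475 = 70.78 ksi.
R_n/Ω = (70.78 × 8.484) / 2.0 = 300.3 kips.

R_n/Ω ≈ 300 kips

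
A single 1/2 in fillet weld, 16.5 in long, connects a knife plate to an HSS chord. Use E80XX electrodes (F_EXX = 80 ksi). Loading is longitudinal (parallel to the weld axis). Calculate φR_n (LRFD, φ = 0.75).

φR_n ≈ 210 kip

Effective throat t_e = 0.707 × 0.5 = 0.3535 in.
Total length L = 16.5 in; A_we = 0.3535 × 16.5 = 5.833 in².
F_nw = 0.6 F_EXX = 0.6 × 80 = 48 ksi.
φR_n = 0.75 × 48 × 5.833 = 210 kip.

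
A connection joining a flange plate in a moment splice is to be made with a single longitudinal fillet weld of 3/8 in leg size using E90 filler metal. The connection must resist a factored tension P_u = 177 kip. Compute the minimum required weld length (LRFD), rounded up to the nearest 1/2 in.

E90XX → F_EXX = 90 ksi.
Throat t_e = 0.707 × 0.375 = 0.2651 in.
φr_n = 0.75 × 0.6 × 90 × 0.2651 = 10.74 kip/in.
L_req = P_u / φr_n = 177 / 10.74 = 16.48 in total.
Round up → use L = 16.5 in.

L = 16.5 in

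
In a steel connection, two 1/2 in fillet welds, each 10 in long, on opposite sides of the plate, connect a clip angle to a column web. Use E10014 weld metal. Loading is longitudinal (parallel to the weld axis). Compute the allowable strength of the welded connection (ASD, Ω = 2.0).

R_n/Ω ≈ 212 kips

E100XX → F_EXX = 100 ksi.
Effective throat t_e = 0.707 × 0.5 = 0.3535 in.
Total length L = 20 in; A_we = 0.3535 × 20 = 7.07 in².
F_nw = 0.6 F_EXX = 0.6 × 100 = 60 ksi.
R_n = 60 × 7.07 = 424.2 kips; R_n/Ω = 424.2/2.0 = 212.1 kips.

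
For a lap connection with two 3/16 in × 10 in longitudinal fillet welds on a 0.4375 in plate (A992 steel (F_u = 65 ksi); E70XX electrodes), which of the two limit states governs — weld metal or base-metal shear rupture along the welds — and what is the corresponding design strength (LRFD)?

E70XX → F_EXX = 70 ksi.
t_e = 0.707 × 0.1875 = 0.1326 in; L = 20 in.
Weld metal: φR_n = 0.75 × 0.6 × 70 × 0.1326 × 20 = 83.51 kips.
Base metal (shear rupture): φR_n = 0.75 × 0.6 × 65 × 0.4375 × 20 = 255.9 kips.
Governing: weld metal.

φR_n ≈ 83.5 kips (weld metal governs)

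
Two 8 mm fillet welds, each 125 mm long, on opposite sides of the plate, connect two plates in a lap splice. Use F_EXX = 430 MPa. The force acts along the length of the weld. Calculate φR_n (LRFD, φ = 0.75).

φR_n ≈ 274 kN

Effective throat t_e = 0.707 × 8 = 5.656 mm.
Total length L = 250 mm; A_we = 5.656 × 250 = 1414 mm².
F_nw = 0.6 F_EXX = 0.6 × 430 = 258 MPa.
φR_n = 0.75 × 258 × 1414 × 10⁻³ = 273.6 kN.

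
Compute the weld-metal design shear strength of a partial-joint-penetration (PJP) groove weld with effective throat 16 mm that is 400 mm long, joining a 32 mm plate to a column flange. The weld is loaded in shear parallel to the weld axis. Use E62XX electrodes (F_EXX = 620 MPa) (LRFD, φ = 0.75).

Effective throat (given) t_e = 16 mm.
A_we = 16 × 400 = 6400 mm².
F_nw = 0.6 F_EXX = 372 MPa.
φR_n = 0.75 × 372 × 6400 × 10⁻³ = 1786 kN.

φR_n ≈ 1790 kN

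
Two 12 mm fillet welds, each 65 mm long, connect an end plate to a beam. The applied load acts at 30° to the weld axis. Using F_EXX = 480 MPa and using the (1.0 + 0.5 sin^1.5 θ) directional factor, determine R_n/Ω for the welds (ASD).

R_n/Ω ≈ 187 kN

t_e = 0.707 × 12 = 8.484 mm; A_we = 8.484 × 130 = 1103 mm².
Directional factor: 1.0 + 0.5 sin^1.5(30°) = 1.177.
F_nw = 0.6 × 480 × 1.177 = 338.9 MPa.
R_n/Ω = (338.9 × 1103) / 2.0 × 10⁻³ = 186.9 kN.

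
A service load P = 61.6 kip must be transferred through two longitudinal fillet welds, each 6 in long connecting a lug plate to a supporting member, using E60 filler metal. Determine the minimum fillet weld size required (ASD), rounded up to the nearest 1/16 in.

w = 7/16 in

E60XX → F_EXX = 60 ksi.
Total weld length L = 12 in.
Required throat t_e = P × Ω / (0.6 F_EXX × L) = 61.6 × 2.0 / (0.6 × 60 × 12) = 0.2852 in.
Required leg w = t_e / 0.707 = 0.4034 in → use 7/16 in.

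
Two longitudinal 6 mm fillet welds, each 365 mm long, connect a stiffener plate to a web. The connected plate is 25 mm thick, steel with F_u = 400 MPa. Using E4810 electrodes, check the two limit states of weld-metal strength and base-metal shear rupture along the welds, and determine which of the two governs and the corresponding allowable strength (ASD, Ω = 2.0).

R_n/Ω ≈ 446 kN (weld metal governs)

E48XX → F_EXX = 480 MPa.
t_e = 0.707 × 6 = 4.242 mm; L = 730 mm.
Weld metal: R_n/Ω = (1/2.0) × 0.6 × 480 × 4.242 × 730 × 10⁻³ = 445.9 kN.
Base metal (shear rupture): R_n/Ω = (1/2.0) × 0.6 × 400 × 25 × 730 × 10⁻³ = 2190 kN.
Governing: weld metal.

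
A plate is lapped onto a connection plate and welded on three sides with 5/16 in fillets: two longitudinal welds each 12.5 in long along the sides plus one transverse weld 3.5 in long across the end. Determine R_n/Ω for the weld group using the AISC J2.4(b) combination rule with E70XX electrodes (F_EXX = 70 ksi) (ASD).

R_n/Ω ≈ 132 kips

t_e = 0.707 × 0.3125 = 0.2209 in.
R_nwl = 0.6 × 70 × 0.2209 × 25 = 232 kips (longitudinal, 2 welds).
R_nwt = 0.6 × 70 × 0.2209 × 3.5 = 32.48 kips (transverse, base value).
(i) R_nwl + R_nwt = 264.5 kips; (ii) 0.85 R_nwl + 1.5 R_nwt = 245.9 kips.
R_n = max = 264.5 kips [governs: (i)]; R_n/Ω = 132.2 kips.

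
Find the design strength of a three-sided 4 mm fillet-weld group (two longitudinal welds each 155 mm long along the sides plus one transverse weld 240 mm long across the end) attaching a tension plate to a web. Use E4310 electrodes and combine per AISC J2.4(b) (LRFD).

φR_n ≈ 341 kN

E43XX → F_EXX = 430 MPa.
t_e = 0.707 × 4 = 2.828 mm.
R_nwl = 0.6 × 430 × 2.828 × 310 × 10⁻³ = 226.2 kN (longitudinal, 2 welds).
R_nwt = 0.6 × 430 × 2.828 × 240 × 10⁻³ = 175.1 kN (transverse, base value).
(i) R_nwl + R_nwt = 401.3 kN; (ii) 0.85 R_nwl + 1.5 R_nwt = 454.9 kN.
R_n = max = 454.9 kN [governs: (ii)]; φR_n = 341.2 kN.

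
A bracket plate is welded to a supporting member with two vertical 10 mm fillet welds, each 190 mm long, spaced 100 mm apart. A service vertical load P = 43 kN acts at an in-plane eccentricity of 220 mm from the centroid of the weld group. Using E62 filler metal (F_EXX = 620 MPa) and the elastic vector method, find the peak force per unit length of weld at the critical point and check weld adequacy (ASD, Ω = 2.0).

Total weld length L_w = 380 mm. Treat welds as unit-width lines.
Polar moment about centroid: J = 2[d³/12 + d(b/2)²] = 2[190³/12 + 190×50²] = 2093000 mm³.
Direct shear f_v = P/L_w = 43×10³ / 380 = 113.2 N/mm (vertical).
Torsion M = P·e = 43×10³ × 220 = 9460000 N·mm.
Critical point at (x, y) = (50, 95) from centroid. f_tx = M·y/J = 429.3 N/mm; f_ty = M·x/J = 226 N/mm.
Resultant f_max = √[f_tx² + (f_v + f_ty)²] = √[429.3² + (113.2 + 226)²] = 547.1 N/mm.
Capacity per unit length: r_n/Ω = (1/2.0) × 0.6 × 620 × (0.707 × 10) = 1315 N/mm.
547.1 ≤ 1315 → adequate.

f_max ≈ 547 N/mm; adequate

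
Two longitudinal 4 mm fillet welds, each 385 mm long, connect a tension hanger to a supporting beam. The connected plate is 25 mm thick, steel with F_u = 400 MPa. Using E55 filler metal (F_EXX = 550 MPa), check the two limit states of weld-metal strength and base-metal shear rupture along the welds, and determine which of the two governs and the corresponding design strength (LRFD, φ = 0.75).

t_e = 0.707 × 4 = 2.828 mm; L = 770 mm.
Weld metal: φR_n = 0.75 × 0.6 × 550 × 2.828 × 770 × 10⁻³ = 538.9 kN.
Base metal (shear rupture): φR_n = 0.75 × 0.6 × 400 × 25 × 770 × 10⁻³ = 3465 kN.
Governing: weld metal.

φR_n ≈ 539 kN (weld metal governs)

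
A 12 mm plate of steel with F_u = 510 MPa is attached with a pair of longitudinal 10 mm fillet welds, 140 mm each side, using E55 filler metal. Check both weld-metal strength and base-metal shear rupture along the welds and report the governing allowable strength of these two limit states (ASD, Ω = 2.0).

E55XX → F_EXX = 550 MPa.
t_e = 0.707 × 10 = 7.07 mm; L = 280 mm.
Weld metal: R_n/Ω = (1/2.0) × 0.6 × 550 × 7.07 × 280 × 10⁻³ = 326.6 kN.
Base metal (shear rupture): R_n/Ω = (1/2.0) × 0.6 × 510 × 12 × 280 × 10⁻³ = 514.1 kN.
Governing: weld metal.

R_n/Ω ≈ 327 kN (weld metal governs)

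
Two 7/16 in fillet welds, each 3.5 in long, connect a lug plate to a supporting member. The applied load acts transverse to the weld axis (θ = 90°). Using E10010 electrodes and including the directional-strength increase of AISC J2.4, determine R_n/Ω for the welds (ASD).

R_n/Ω ≈ 97.4 kips

E100XX → F_EXX = 100 ksi.
t_e = 0.707 × 0.4375 = 0.3093 in; A_we = 0.3093 × 7 = 2.165 in².
Directional factor: 1.0 + 0.5 sin^1.5(90°) = 1.5.
F_nw = 0.6 × 100 × 1.5 = 90 ksi.
R_n/Ω = (90 × 2.165) / 2.0 = 97.43 kips.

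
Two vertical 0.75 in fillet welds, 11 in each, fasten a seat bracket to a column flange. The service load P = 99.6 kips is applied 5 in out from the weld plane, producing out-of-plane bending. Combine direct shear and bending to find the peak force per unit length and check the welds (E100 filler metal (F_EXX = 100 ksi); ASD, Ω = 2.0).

f_max ≈ 13.2 kip/in; adequate

L_w = 2 × 11 = 22 in; section modulus (unit throat) S = 2 × L²/6 = 40.33 in².
Direct shear f_v = P/L_w = 99.6/22 = 4.527 kip/in.
Moment M = P × e = 99.6 × 5 = 498 kip·in; bending f_b = M/S = 12.35 kip/in.
f_max = √(f_v² + f_b²) = √(4.527² + 12.35²) = 13.15 kip/in.
r_n/Ω = (1/2.0) × 0.6 × 100 × (0.707 × 0.75) = 15.91 kip/in → adequate.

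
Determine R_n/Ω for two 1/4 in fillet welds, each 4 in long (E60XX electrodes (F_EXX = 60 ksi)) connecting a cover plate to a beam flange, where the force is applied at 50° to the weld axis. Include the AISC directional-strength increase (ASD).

t_e = 0.707 × 0.25 = 0.1767 in; A_we = 0.1767 × 8 = 1.414 in².
Directional factor: 1.0 + 0.5 sin^1.5(50°) = 1.335.
F_nw = 0.6 × 60 × 1.335 = 48.07 ksi.
R_n/Ω = (48.07 × 1.414) / 2.0 = 33.98 kips.

R_n/Ω ≈ 34 kips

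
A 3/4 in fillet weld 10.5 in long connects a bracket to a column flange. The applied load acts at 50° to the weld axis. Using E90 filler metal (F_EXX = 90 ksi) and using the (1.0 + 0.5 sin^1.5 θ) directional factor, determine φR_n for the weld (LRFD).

φR_n ≈ 301 kip

t_e = 0.707 × 0.75 = 0.5302 in; A_we = 0.5302 × 10.5 = 5.568 in².
Directional factor: 1.0 + 0.5 sin^1.5(50°) = 1.335.
F_nw = 0.6 × 90 × 1.335 = 72.1 ksi.
φR_n = 0.75 × 72.1 × 5.568 = 301.1 kip.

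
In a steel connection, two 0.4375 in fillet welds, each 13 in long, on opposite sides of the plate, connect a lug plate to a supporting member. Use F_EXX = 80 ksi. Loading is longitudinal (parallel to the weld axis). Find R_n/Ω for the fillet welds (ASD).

Effective throat t_e = 0.707 × 0.4375 = 0.3093 in.
Total length L = 26 in; A_we = 0.3093 × 26 = 8.042 in².
F_nw = 0.6 F_EXX = 0.6 × 80 = 48 ksi.
R_n = 48 × 8.042 = 386 kip; R_n/Ω = 386/2.0 = 193 kip.

R_n/Ω ≈ 193 kip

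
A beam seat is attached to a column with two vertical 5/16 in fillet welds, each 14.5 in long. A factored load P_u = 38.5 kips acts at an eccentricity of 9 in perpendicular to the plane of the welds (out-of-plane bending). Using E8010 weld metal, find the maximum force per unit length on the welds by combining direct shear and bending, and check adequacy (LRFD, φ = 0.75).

E80XX → F_EXX = 80 ksi.
L_w = 2 × 14.5 = 29 in; section modulus (unit throat) S = 2 × L²/6 = 70.08 in².
Direct shear f_v = P/L_w = 38.5/29 = 1.328 kip/in.
Moment M = P × e = 38.5 × 9 = 346.5 kip·in; bending f_b = M/S = 4.944 kip/in.
f_max = √(f_v² + f_b²) = √(1.328² + 4.944²) = 5.119 kip/in.
φr_n = 0.75 × 0.6 × 80 × (0.707 × 0.3125) = 7.954 kip/in → adequate.

f_max ≈ 5.12 kip/in; adequate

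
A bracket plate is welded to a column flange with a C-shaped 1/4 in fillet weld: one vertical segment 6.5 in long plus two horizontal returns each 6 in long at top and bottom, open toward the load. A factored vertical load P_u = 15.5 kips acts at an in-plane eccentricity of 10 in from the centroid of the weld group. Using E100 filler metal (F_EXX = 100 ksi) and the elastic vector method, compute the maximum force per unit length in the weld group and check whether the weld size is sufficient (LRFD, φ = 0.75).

Total weld length L_w = 18.5 in. Treat welds as unit-width lines.
Centroid: x̄ = 2×6×3 / 18.5 = 1.946 in from the vertical weld.
Polar moment about centroid: J = I_x + I_y = [6.5³/12 + 2×6×3.25²] + [6.5×1.946² + 2(6³/12 + 6×1.054²)] = 223.6 in³.
Direct shear f_v = P/L_w = 15.5 / 18.5 = 0.8378 kip/in (vertical).
Torsion M = P·e = 15.5 × 10 = 155 kip·in.
Critical point at (x, y) = (4.054, 3.25) from centroid. f_tx = M·y/J = 2.253 kip/in; f_ty = M·x/J = 2.811 kip/in.
Resultant f_max = √[f_tx² + (f_v + f_ty)²] = √[2.253² + (0.8378 + 2.811)²] = 4.288 kip/in.
Capacity per unit length: φr_n = 0.75 × 0.6 × 100 × (0.707 × 0.25) = 7.954 kip/in.
4.288 ≤ 7.954 → adequate.

f_max ≈ 4.29 kip/in; adequate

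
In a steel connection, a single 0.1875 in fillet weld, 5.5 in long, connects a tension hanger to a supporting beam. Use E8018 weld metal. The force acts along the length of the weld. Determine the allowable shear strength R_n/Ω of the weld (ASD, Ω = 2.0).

E80XX → F_EXX = 80 ksi.
Effective throat t_e = 0.707 × 0.1875 = 0.1326 in.
Total length L = 5.5 in; A_we = 0.1326 × 5.5 = 0.7291 in².
F_nw = 0.6 F_EXX = 0.6 × 80 = 48 ksi.
R_n = 48 × 0.7291 = 35 kip; R_n/Ω = 35/2.0 = 17.5 kip.

R_n/Ω ≈ 17.5 kip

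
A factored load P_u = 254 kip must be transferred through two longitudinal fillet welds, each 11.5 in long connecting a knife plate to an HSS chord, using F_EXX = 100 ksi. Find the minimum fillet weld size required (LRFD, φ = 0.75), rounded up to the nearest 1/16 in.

Total weld length L = 23 in.
Required throat t_e = P_u / (φ × 0.6 F_EXX × L) = 254 / (0.75 × 0.6 × 100 × 23) = 0.2454 in.
Required leg w = t_e / 0.707 = 0.3471 in → use 3/8 in.

w = 3/8 in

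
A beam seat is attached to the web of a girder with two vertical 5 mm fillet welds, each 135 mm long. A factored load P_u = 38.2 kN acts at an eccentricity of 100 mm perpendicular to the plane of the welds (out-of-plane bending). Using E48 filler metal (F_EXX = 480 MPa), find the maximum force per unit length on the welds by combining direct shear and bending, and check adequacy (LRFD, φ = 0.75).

L_w = 2 × 135 = 270 mm; section modulus (unit throat) S = 2 × L²/6 = 6075 mm².
Direct shear f_v = P/L_w = 38.2×10³/270 = 141.5 N/mm.
Moment M = P × e = 38.2×10³ × 100 = 3820000 N·mm; bending f_b = M/S = 628.8 N/mm.
f_max = √(f_v² + f_b²) = √(141.5² + 628.8²) = 644.5 N/mm.
φr_n = 0.75 × 0.6 × 480 × (0.707 × 5) = 763.6 N/mm → adequate.

f_max ≈ 645 N/mm; adequate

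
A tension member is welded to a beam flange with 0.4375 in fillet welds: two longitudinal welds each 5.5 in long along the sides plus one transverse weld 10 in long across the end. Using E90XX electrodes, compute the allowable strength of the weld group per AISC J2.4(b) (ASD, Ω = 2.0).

R_n/Ω ≈ 203 kips

E90XX → F_EXX = 90 ksi.
t_e = 0.707 × 0.4375 = 0.3093 in.
R_nwl = 0.6 × 90 × 0.3093 × 11 = 183.7 kips (longitudinal, 2 welds).
R_nwt = 0.6 × 90 × 0.3093 × 10 = 167 kips (transverse, base value).
(i) R_nwl + R_nwt = 350.8 kips; (ii) 0.85 R_nwl + 1.5 R_nwt = 406.7 kips.
R_n = max = 406.7 kips [governs: (ii)]; R_n/Ω = 203.4 kips.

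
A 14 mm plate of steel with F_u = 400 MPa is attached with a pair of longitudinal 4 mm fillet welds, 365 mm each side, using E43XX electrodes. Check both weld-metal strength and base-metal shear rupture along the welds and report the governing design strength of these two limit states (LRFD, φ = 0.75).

φR_n ≈ 399 kN (weld metal governs)

E43XX → F_EXX = 430 MPa.
t_e = 0.707 × 4 = 2.828 mm; L = 730 mm.
Weld metal: φR_n = 0.75 × 0.6 × 430 × 2.828 × 730 × 10⁻³ = 399.5 kN.
Base metal (shear rupture): φR_n = 0.75 × 0.6 × 400 × 14 × 730 × 10⁻³ = 1840 kN.
Governing: weld metal.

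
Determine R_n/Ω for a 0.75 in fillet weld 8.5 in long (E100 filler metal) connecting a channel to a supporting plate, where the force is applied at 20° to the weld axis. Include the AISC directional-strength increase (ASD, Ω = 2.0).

R_n/Ω ≈ 149 kip

E100XX → F_EXX = 100 ksi.
t_e = 0.707 × 0.75 = 0.5302 in; A_we = 0.5302 × 8.5 = 4.507 in².
Directional factor: 1.0 + 0.5 sin^1.5(20°) = 1.1.
F_nw = 0.6 × 100 × 1.1 = 66 ksi.
R_n/Ω = (66 × 4.507) / 2.0 = 148.7 kip.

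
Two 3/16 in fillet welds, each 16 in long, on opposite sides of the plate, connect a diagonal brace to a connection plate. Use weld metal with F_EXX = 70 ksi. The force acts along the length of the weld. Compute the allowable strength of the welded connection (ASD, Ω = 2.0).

Effective throat t_e = 0.707 × 0.1875 = 0.1326 in.
Total length L = 32 in; A_we = 0.1326 × 32 = 4.242 in².
F_nw = 0.6 F_EXX = 0.6 × 70 = 42 ksi.
R_n = 42 × 4.242 = 178.2 kip; R_n/Ω = 178.2/2.0 = 89.08 kip.

R_n/Ω ≈ 89.1 kip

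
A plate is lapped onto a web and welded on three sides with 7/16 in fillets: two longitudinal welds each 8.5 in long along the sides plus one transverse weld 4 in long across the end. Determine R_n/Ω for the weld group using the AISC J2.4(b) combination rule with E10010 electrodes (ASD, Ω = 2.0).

E100XX → F_EXX = 100 ksi.
t_e = 0.707 × 0.4375 = 0.3093 in.
R_nwl = 0.6 × 100 × 0.3093 × 17 = 315.5 kips (longitudinal, 2 welds).
R_nwt = 0.6 × 100 × 0.3093 × 4 = 74.23 kips (transverse, base value).
(i) R_nwl + R_nwt = 389.7 kips; (ii) 0.85 R_nwl + 1.5 R_nwt = 379.5 kips.
R_n = max = 389.7 kips [governs: (i)]; R_n/Ω = 194.9 kips.

R_n/Ω ≈ 195 kips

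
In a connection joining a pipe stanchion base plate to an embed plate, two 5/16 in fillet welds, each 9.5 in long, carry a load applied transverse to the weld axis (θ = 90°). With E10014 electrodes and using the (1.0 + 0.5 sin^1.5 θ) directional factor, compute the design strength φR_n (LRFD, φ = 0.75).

φR_n ≈ 283 kips

E100XX → F_EXX = 100 ksi.
t_e = 0.707 × 0.3125 = 0.2209 in; A_we = 0.2209 × 19 = 4.198 in².
Directional factor: 1.0 + 0.5 sin^1.5(90°) = 1.5.
F_nw = 0.6 × 100 × 1.5 = 90 ksi.
φR_n = 0.75 × 90 × 4.198 = 283.4 kips.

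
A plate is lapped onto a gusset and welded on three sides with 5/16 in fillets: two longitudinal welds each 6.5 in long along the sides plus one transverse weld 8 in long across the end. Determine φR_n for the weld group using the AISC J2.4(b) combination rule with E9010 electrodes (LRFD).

E90XX → F_EXX = 90 ksi.
t_e = 0.707 × 0.3125 = 0.2209 in.
R_nwl = 0.6 × 90 × 0.2209 × 13 = 155.1 kip (longitudinal, 2 welds).
R_nwt = 0.6 × 90 × 0.2209 × 8 = 95.44 kip (transverse, base value).
(i) R_nwl + R_nwt = 250.5 kip; (ii) 0.85 R_nwl + 1.5 R_nwt = 275 kip.
R_n = max = 275 kip [governs: (ii)]; φR_n = 206.3 kip.

φR_n ≈ 206 kip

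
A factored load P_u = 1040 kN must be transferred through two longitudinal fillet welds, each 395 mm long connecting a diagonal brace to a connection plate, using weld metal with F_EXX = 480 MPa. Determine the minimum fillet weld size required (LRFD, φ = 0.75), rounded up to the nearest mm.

Total weld length L = 790 mm.
Required throat t_e = P_u / (φ × 0.6 F_EXX × L) = 1040 / (0.75 × 0.6 × 480 × 790 × 10⁻³) = 6.095 mm.
Required leg w = t_e / 0.707 = 8.621 mm → use 9 mm.

w = 9 mm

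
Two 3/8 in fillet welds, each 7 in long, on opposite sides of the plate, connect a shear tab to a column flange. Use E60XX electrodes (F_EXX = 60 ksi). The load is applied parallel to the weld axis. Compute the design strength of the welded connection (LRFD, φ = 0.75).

φR_n ≈ 100 kips

Effective throat t_e = 0.707 × 0.375 = 0.2651 in.
Total length L = 14 in; A_we = 0.2651 × 14 = 3.712 in².
F_nw = 0.6 F_EXX = 0.6 × 60 = 36 ksi.
φR_n = 0.75 × 36 × 3.712 = 100.2 kips.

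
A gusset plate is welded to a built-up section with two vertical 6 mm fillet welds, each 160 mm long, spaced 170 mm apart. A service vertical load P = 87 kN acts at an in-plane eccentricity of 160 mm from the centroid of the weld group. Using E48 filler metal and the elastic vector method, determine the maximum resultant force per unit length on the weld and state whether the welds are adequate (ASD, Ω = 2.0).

f_max ≈ 764 N/mm; NOT adequate

E48XX → F_EXX = 480 MPa.
Total weld length L_w = 320 mm. Treat welds as unit-width lines.
Polar moment about centroid: J = 2[d³/12 + d(b/2)²] = 2[160³/12 + 160×85²] = 2995000 mm³.
Direct shear f_v = P/L_w = 87×10³ / 320 = 271.9 N/mm (vertical).
Torsion M = P·e = 87×10³ × 160 = 13920000 N·mm.
Critical point at (x, y) = (85, 80) from centroid. f_tx = M·y/J = 371.9 N/mm; f_ty = M·x/J = 395.1 N/mm.
Resultant f_max = √[f_tx² + (f_v + f_ty)²] = √[371.9² + (271.9 + 395.1)²] = 763.6 N/mm.
Capacity per unit length: r_n/Ω = (1/2.0) × 0.6 × 480 × (0.707 × 6) = 610.8 N/mm.
763.6 > 610.8 → NOT adequate.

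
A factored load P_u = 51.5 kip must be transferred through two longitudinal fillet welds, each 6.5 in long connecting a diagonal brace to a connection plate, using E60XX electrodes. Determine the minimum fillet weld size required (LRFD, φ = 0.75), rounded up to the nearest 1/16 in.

E60XX → F_EXX = 60 ksi.
Total weld length L = 13 in.
Required throat t_e = P_u / (φ × 0.6 F_EXX × L) = 51.5 / (0.75 × 0.6 × 60 × 13) = 0.1467 in.
Required leg w = t_e / 0.707 = 0.2075 in → use 1/4 in.

w = 1/4 in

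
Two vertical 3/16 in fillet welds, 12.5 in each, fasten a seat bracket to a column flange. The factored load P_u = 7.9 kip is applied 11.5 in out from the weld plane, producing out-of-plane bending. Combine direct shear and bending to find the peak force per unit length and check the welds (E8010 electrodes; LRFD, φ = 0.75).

E80XX → F_EXX = 80 ksi.
L_w = 2 × 12.5 = 25 in; section modulus (unit throat) S = 2 × L²/6 = 52.08 in².
Direct shear f_v = P/L_w = 7.9/25 = 0.316 kip/in.
Moment M = P × e = 7.9 × 11.5 = 90.85 kip·in; bending f_b = M/S = 1.744 kip/in.
f_max = √(f_v² + f_b²) = √(0.316² + 1.744²) = 1.773 kip/in.
φr_n = 0.75 × 0.6 × 80 × (0.707 × 0.1875) = 4.772 kip/in → adequate.

f_max ≈ 1.77 kip/in; adequate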